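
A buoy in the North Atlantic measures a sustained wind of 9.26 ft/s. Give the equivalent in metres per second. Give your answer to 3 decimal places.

1 ft/s = 0.3048 m/s, so 9.26 × 0.3048 = 2.822 m/s.

2.822 m/s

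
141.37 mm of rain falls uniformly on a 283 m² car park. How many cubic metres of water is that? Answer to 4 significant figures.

40.01 cubic metres

1 mm over 1 m² is 1 L, so volume = 141.37 × 283 = 40007.71 L = 40.01 m³.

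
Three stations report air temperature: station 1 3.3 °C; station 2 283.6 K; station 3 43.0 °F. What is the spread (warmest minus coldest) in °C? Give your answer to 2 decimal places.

7.15 °C

station 2: 283.6 K = 10.450 °C.
station 3: 43.0 °F = 6.111 °C.
Spread: 10.450 − 3.300 = 7.150 °C.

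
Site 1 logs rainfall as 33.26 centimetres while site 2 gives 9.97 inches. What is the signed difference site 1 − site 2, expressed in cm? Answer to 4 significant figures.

7.936 cm

site 2: 9.97 in = 25.32380 cm.
Difference: 33.26000 − 25.32380 = 7.936 cm.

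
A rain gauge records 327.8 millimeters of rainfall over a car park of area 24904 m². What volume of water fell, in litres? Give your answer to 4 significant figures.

8164000 litres

1 mm over 1 m² is 1 L, so volume = 327.8 × 24904 = 8163531.2 L ≈ 8164000 L.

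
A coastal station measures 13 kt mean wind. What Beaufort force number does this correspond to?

Beaufort force 4

13 kt lies in the Beaufort 4 band (moderate breeze, 11–16 kt).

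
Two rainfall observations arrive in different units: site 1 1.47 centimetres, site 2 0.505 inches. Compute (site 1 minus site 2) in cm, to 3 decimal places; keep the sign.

0.187 cm

site 2: 0.505 in = 1.28270 cm.
Difference: 1.47000 − 1.28270 = 0.187 cm.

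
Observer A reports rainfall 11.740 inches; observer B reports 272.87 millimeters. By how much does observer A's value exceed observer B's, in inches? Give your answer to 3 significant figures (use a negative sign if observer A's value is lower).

0.997 in

observer B: 272.87 mm = 10.74291 in.
Difference: 11.74000 − 10.74291 = 0.997 in.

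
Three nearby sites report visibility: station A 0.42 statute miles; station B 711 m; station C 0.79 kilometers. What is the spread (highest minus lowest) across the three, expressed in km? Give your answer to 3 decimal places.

station A: 0.42 SM = 0.67592 km.
station B: 711 m = 0.71100 km.
Spread: 0.79000 − 0.67592 = 0.114 km.

0.114 km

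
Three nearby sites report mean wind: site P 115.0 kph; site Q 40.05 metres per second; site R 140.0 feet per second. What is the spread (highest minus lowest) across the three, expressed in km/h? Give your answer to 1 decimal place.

site Q: 40.05 m/s = 144.180 km/h.
site R: 140.0 ft/s = 153.619 km/h.
Spread: 153.619 − 115.000 = 38.6 km/h.

38.6 km/h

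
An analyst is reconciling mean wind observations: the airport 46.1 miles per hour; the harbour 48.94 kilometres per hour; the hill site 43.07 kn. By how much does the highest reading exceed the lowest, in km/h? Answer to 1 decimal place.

the airport: 46.1 mph = 74.191 km/h.
the hill site: 43.07 kt = 79.766 km/h.
Spread: 79.766 − 48.940 = 30.8 km/h.

30.8 km/h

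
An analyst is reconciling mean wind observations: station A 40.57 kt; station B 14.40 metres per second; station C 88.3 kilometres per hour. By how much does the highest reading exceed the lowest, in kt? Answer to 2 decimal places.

19.69 kt

station B: 14.40 m/s = 27.9914 kt.
station C: 88.3 km/h = 47.6782 kt.
Spread: 47.6782 − 27.9914 = 19.69 kt.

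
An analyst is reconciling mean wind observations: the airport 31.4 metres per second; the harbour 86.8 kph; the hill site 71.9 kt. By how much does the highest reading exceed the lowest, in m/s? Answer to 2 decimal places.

the harbour: 86.8 km/h = 24.1111 m/s.
the hill site: 71.9 kt = 36.9886 m/s.
Spread: 36.9886 − 24.1111 = 12.88 m/s.

12.88 m/s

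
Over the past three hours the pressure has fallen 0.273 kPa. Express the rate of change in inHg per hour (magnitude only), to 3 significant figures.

0.273 kPa / 3 h × 0.2953 inHg/kPa = 0.0269 inHg/h.

0.0269 inHg per hour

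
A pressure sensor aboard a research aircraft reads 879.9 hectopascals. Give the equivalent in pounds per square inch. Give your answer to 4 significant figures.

1 hPa = 0.0145038 psi, so 879.9 × 0.0145038 = 12.76 psi.

12.76 psi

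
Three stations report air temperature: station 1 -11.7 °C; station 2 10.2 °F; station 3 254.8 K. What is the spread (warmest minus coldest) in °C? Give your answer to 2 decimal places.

station 2: 10.2 °F = -12.111 °C.
station 3: 254.8 K = -18.350 °C.
Spread: (-11.700) − (-18.350) = 6.650 °C.

6.65 °C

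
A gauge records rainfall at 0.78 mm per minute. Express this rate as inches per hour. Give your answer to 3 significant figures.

0.78 mm/minute × 0.0393701 in/mm × 60 minute/hour = 1.84 in/hour.

1.84 in/hour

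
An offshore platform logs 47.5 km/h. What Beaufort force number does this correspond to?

Beaufort force 6

47.5 km/h = 13.2 m/s, which is Beaufort 6 (strong breeze, 10.8–13.8 m/s).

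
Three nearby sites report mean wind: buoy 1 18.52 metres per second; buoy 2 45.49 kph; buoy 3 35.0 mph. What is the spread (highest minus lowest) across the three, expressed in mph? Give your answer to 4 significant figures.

buoy 1: 18.52 m/s = 41.4281 mph.
buoy 2: 45.49 km/h = 28.2662 mph.
Spread: 41.4281 − 28.2662 = 13.16 mph.

13.16 mph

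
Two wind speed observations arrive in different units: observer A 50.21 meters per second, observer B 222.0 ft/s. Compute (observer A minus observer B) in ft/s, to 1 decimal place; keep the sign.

observer A: 50.21 m/s = 164.731 ft/s.
Difference: 164.731 − 222.000 = -57.3 ft/s.

-57.3 ft/s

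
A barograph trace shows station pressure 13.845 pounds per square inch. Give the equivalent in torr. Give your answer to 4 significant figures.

716.0 mmHg

1 psi = 51.7149 mmHg, so 13.845 × 51.7149 = 716.0 mmHg.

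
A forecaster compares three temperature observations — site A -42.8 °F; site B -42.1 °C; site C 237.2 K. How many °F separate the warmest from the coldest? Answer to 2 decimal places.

site A: -42.8 °F = -41.556 °C.
site C: 237.2 K = -35.950 °C.
Spread: (-35.950) − (-42.100) = 6.150 °C = 11.07 °F.

11.07 °F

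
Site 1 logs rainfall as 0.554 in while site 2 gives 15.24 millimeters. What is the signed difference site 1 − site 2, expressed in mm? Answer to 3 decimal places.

-1.168 mm

site 1: 0.554 in = 14.07160 mm.
Difference: 14.07160 − 15.24000 = -1.168 mm.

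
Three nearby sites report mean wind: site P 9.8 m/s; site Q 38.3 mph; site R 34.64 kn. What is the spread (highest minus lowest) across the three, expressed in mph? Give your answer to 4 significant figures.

site P: 9.8 m/s = 21.9220 mph.
site R: 34.64 kt = 39.8630 mph.
Spread: 39.8630 − 21.9220 = 17.94 mph.

17.94 mph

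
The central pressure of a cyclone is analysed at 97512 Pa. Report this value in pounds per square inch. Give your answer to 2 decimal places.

1 Pa = 0.000145038 psi, so 97512 × 0.000145038 = 14.14 psi.

14.14 psi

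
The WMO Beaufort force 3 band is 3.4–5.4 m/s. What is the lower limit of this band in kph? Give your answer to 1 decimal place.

3.4–5.4 m/s × 3.6 = 12.2–19.4 km/h.

12.2 km/h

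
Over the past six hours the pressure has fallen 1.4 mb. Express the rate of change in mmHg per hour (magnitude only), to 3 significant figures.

0.175 mmHg per hour

1.4 mb / 6 h × 0.750062 mmHg/mb = 0.175 mmHg/h.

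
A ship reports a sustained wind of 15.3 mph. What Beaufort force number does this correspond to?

Beaufort force 4

15.3 mph = 6.8 m/s, which is Beaufort 4 (moderate breeze, 5.5–7.9 m/s).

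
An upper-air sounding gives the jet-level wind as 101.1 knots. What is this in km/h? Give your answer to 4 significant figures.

187.2 km/h

1 kt = 1.852 km/h, so 101.1 × 1.852 = 187.2 km/h.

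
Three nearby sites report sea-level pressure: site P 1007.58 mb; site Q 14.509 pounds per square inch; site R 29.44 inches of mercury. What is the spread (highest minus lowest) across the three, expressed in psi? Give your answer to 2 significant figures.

0.15 psi

site P: 1007.58 mb = 14.6137 psi.
site R: 29.44 inHg = 14.4596 psi.
Spread: 14.6137 − 14.4596 = 0.15 psi.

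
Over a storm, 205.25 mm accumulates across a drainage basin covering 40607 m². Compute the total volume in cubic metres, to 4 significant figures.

1 mm over 1 m² is 1 L, so volume = 205.25 × 40607 = 8334586.8 L = 8335 m³.

8335 cubic metres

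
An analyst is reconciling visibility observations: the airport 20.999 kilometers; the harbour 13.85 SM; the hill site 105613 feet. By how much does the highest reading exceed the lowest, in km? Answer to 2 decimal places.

11.19 km

the harbour: 13.85 SM = 22.2894 km.
the hill site: 105613 ft = 32.1908 km.
Spread: 32.1908 − 20.9990 = 11.19 km.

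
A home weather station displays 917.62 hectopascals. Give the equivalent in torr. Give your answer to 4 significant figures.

688.3 mmHg

1 hPa = 0.750062 mmHg, so 917.62 × 0.750062 = 688.3 mmHg.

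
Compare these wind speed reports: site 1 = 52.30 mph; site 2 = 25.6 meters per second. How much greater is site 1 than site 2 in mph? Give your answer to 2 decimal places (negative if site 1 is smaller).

site 2: 25.6 m/s = 57.2656 mph.
Difference: 52.3000 − 57.2656 = -4.97 mph.

-4.97 mph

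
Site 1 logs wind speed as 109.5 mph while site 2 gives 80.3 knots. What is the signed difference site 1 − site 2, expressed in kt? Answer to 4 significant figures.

site 1: 109.5 mph = 95.1529 kt.
Difference: 95.1529 − 80.3000 = 14.85 kt.

14.85 kt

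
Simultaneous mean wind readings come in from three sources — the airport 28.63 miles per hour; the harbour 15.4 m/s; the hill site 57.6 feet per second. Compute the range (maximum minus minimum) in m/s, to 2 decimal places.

4.76 m/s

the airport: 28.63 mph = 12.7988 m/s.
the hill site: 57.6 ft/s = 17.5565 m/s.
Spread: 17.5565 − 12.7988 = 4.76 m/s.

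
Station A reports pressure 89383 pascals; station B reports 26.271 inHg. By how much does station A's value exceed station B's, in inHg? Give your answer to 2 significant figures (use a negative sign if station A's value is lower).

station A: 89383 Pa = 26.3948 inHg.
Difference: 26.3948 − 26.2710 = 0.12 inHg.

0.12 inHg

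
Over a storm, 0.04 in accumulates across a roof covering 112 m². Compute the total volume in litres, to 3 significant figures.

Depth: 0.04 in × 25.4 = 1.016 mm.
1 mm over 1 m² is 1 L, so volume = 1.016 × 112 = 113.792 L ≈ 114 L.

114 litres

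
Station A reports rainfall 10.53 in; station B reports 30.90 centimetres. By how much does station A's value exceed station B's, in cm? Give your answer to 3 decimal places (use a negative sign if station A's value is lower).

-4.154 cm

station A: 10.53 in = 26.74620 cm.
Difference: 26.74620 − 30.90000 = -4.154 cm.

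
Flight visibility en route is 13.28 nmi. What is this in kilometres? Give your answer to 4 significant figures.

1 nmi = 1.852 km, so 13.28 × 1.852 = 24.59 km.

24.59 km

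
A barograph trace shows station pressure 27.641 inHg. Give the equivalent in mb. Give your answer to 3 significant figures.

1 inHg = 33.8639 mb, so 27.641 × 33.8639 = 936 mb.

936 mb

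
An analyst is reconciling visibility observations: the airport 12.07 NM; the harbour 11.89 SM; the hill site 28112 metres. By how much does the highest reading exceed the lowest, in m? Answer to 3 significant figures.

the airport: 12.07 nmi = 22353.64 m.
the harbour: 11.89 SM = 19135.10 m.
Spread: 28112.00 − 19135.10 = 8980 m.

8980 m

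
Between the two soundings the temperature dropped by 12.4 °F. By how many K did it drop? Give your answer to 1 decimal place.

For a temperature change the 32° offset cancels: ΔK = 12.4 × 0.5556 = 6.9 K.

6.9 K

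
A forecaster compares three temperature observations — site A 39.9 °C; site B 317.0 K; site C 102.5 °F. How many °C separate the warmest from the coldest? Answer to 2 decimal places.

site B: 317.0 K = 43.850 °C.
site C: 102.5 °F = 39.167 °C.
Spread: 43.850 − 39.167 = 4.683 °C.

4.68 °C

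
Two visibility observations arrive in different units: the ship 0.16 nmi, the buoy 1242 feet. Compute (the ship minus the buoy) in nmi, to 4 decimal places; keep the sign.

the buoy: 1242 ft = 0.204407 nmi.
Difference: 0.160000 − 0.204407 = -0.0444 nmi.

-0.0444 nmi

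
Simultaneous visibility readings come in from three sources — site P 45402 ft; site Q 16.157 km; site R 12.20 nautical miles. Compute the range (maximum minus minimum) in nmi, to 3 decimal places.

site P: 45402 ft = 7.47221 nmi.
site Q: 16.157 km = 8.72408 nmi.
Spread: 12.20000 − 7.47221 = 4.728 nmi.

4.728 nmi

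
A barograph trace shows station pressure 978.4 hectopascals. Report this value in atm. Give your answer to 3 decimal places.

1 hPa = 0.000986923 atm, so 978.4 × 0.000986923 = 0.966 atm.

0.966 atm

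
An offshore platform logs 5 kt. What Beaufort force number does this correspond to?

Beaufort force 2

5 kt lies in the Beaufort 2 band (light breeze, 4–6 kt).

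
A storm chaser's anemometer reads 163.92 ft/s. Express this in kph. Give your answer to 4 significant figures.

179.9 km/h

1 ft/s = 1.09728 km/h, so 163.92 × 1.09728 = 179.9 km/h.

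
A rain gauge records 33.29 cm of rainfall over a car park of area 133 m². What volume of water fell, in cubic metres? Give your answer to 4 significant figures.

44.28 cubic metres

Depth: 33.29 cm × 10 = 332.9 mm.
1 mm over 1 m² is 1 L, so volume = 332.9 × 133 = 44275.7 L = 44.28 m³.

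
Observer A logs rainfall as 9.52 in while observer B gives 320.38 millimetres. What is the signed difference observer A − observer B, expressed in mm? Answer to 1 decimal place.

observer A: 9.52 in = 241.808 mm.
Difference: 241.808 − 320.380 = -78.6 mm.

-78.6 mm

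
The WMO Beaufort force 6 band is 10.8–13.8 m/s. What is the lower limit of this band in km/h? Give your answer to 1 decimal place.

10.8–13.8 m/s × 3.6 = 38.9–49.7 km/h.

38.9 km/h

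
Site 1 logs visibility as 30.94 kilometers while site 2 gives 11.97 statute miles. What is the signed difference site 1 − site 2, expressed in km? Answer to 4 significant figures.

11.68 km

site 2: 11.97 SM = 19.2638 km.
Difference: 30.9400 − 19.2638 = 11.68 km.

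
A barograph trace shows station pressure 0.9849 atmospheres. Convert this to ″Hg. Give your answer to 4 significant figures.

1 atm = 29.9213 inHg, so 0.9849 × 29.9213 = 29.47 inHg.

29.47 inHg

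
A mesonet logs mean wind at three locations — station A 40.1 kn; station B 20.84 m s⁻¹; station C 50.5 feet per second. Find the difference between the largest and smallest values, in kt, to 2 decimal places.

station B: 20.84 m/s = 40.5097 kt.
station C: 50.5 ft/s = 29.9204 kt.
Spread: 40.5097 − 29.9204 = 10.59 kt.

10.59 kt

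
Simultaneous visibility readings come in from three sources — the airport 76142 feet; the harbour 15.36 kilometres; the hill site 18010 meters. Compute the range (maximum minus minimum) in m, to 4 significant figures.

the airport: 76142 ft = 23208.08 m.
the harbour: 15.36 km = 15360.00 m.
Spread: 23208.08 − 15360.00 = 7848 m.

7848 m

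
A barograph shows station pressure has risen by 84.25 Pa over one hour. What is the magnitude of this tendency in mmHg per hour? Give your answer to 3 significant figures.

84.25 Pa / 1 h × 0.00750062 mmHg/Pa = 0.632 mmHg/h.

0.632 mmHg per hour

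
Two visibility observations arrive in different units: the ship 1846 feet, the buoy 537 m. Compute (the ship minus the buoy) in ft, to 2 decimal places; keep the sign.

84.19 ft

the buoy: 537 m = 1761.8110 ft.
Difference: 1846.0000 − 1761.8110 = 84.19 ft.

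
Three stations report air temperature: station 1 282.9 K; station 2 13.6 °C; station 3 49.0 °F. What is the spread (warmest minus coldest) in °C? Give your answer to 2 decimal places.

4.16 °C

station 1: 282.9 K = 9.750 °C.
station 3: 49.0 °F = 9.444 °C.
Spread: 13.600 − 9.444 = 4.156 °C.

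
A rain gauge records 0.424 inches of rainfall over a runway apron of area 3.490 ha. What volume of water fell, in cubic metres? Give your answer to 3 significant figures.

376 cubic metres

Depth: 0.424 in × 25.4 = 10.7696 mm.
Area: 3.490 ha = 34900 m².
1 mm over 1 m² is 1 L, so volume = 10.7696 × 34900 = 375859.04 L = 376 m³.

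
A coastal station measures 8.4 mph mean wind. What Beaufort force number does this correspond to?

Beaufort force 3

8.4 mph = 3.8 m/s, which is Beaufort 3 (gentle breeze, 3.4–5.4 m/s).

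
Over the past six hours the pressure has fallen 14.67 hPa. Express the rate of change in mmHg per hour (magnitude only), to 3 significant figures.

1.83 mmHg per hour

14.67 hPa / 6 h × 0.750062 mmHg/hPa = 1.83 mmHg/h.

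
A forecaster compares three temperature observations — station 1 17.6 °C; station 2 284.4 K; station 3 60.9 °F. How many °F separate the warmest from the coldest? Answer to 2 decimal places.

11.43 °F

station 2: 284.4 K = 11.250 °C.
station 3: 60.9 °F = 16.056 °C.
Spread: 17.600 − 11.250 = 6.350 °C = 11.43 °F.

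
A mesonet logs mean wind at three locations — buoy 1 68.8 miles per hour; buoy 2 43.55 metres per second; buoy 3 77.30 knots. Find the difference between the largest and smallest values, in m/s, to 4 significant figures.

12.79 m/s

buoy 1: 68.8 mph = 30.7564 m/s.
buoy 3: 77.30 kt = 39.7666 m/s.
Spread: 43.5500 − 30.7564 = 12.79 m/s.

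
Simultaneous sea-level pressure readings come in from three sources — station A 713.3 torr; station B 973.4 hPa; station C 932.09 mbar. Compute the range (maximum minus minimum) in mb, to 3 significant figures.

41.3 mb

station A: 713.3 mmHg = 950.989 mb.
station B: 973.4 hPa = 973.400 mb.
Spread: 973.400 − 932.090 = 41.3 mb.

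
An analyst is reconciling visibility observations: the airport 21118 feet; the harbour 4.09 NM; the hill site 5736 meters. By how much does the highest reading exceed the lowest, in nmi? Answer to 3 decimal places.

the airport: 21118 ft = 3.47558 nmi.
the hill site: 5736 m = 3.09719 nmi.
Spread: 4.09000 − 3.09719 = 0.993 nmi.

0.993 nmi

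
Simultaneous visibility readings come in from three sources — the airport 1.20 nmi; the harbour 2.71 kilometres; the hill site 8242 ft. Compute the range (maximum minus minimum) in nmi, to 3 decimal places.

the harbour: 2.71 km = 1.46328 nmi.
the hill site: 8242 ft = 1.35646 nmi.
Spread: 1.46328 − 1.20000 = 0.263 nmi.

0.263 nmi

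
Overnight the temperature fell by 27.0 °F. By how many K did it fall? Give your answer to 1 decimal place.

For a temperature change the 32° offset cancels: ΔK = 27.0 × 0.5556 = 15.0 K.

15.0 K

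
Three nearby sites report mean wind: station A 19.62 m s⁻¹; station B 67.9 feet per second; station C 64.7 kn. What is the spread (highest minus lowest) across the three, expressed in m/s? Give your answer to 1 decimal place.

station B: 67.9 ft/s = 20.696 m/s.
station C: 64.7 kt = 33.285 m/s.
Spread: 33.285 − 19.620 = 13.7 m/s.

13.7 m/s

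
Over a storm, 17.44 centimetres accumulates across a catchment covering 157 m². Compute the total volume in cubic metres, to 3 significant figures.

Depth: 17.44 cm × 10 = 174.4 mm.
1 mm over 1 m² is 1 L, so volume = 174.4 × 157 = 27380.8 L = 27.4 m³.

27.4 cubic metres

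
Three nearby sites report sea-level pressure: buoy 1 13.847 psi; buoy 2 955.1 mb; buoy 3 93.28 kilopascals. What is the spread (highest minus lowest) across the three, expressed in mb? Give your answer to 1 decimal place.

22.3 mb

buoy 1: 13.847 psi = 954.717 mb.
buoy 3: 93.28 kPa = 932.800 mb.
Spread: 955.100 − 932.800 = 22.3 mb.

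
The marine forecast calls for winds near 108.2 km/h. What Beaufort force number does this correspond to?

Beaufort force 11

108.2 km/h = 30.1 m/s, which is Beaufort 11 (violent storm, 28.5–32.6 m/s).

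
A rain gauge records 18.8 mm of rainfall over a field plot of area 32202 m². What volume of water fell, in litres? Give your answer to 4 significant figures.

1 mm over 1 m² is 1 L, so volume = 18.8 × 32202 = 605397.6 L ≈ 605400 L.

605400 litres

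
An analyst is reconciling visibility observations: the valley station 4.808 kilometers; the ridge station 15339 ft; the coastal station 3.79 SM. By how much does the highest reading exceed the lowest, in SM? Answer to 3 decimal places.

0.885 SM

the valley station: 4.808 km = 2.98755 SM.
the ridge station: 15339 ft = 2.90511 SM.
Spread: 3.79000 − 2.90511 = 0.885 SM.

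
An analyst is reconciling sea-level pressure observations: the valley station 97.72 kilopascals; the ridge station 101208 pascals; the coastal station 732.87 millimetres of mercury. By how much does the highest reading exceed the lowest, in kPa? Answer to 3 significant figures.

the ridge station: 101208 Pa = 101.2080 kPa.
the coastal station: 732.87 mmHg = 97.7080 kPa.
Spread: 101.2080 − 97.7080 = 3.50 kPa.

3.50 kPa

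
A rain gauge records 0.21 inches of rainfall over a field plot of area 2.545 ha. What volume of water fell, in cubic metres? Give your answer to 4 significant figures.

135.8 cubic metres

Depth: 0.21 in × 25.4 = 5.334 mm.
Area: 2.545 ha = 25450 m².
1 mm over 1 m² is 1 L, so volume = 5.334 × 25450 = 135750.3 L = 135.8 m³.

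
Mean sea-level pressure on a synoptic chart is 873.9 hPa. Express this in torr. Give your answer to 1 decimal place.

655.5 mmHg

1 hPa = 0.750062 mmHg, so 873.9 × 0.750062 = 655.5 mmHg.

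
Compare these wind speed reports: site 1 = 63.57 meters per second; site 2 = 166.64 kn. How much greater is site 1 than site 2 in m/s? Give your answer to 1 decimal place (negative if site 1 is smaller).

site 2: 166.64 kt = 85.727 m/s.
Difference: 63.570 − 85.727 = -22.2 m/s.

-22.2 m/s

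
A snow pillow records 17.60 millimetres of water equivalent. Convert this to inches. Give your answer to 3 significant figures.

1 mm = 0.0393701 in, so 17.60 × 0.0393701 = 0.693 in.

0.693 in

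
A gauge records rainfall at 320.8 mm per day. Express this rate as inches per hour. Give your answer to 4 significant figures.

0.5262 in/hour

320.8 mm/day × 0.0393701 in/mm × 0.0416667 day/hour = 0.5262 in/hour.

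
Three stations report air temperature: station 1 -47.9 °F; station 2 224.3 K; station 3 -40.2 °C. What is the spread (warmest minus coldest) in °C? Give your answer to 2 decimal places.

station 1: -47.9 °F = -44.389 °C.
station 2: 224.3 K = -48.850 °C.
Spread: (-40.200) − (-48.850) = 8.650 °C.

8.65 °C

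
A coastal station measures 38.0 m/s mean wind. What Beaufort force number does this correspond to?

38.0 m/s lies in the Beaufort 12 band (hurricane force, ≥32.7 m/s).

Beaufort force 12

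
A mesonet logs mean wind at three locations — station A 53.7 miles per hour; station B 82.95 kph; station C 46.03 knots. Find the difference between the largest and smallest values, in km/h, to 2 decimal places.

station A: 53.7 mph = 86.4218 km/h.
station C: 46.03 kt = 85.2476 km/h.
Spread: 86.4218 − 82.9500 = 3.47 km/h.

3.47 km/h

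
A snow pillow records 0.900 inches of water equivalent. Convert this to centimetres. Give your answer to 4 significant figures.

2.286 cm

1 in = 2.54 cm, so 0.900 × 2.54 = 2.286 cm.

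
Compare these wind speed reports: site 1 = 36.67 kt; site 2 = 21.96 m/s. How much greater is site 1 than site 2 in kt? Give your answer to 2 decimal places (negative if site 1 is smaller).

-6.02 kt

site 2: 21.96 m/s = 42.6868 kt.
Difference: 36.6700 − 42.6868 = -6.02 kt.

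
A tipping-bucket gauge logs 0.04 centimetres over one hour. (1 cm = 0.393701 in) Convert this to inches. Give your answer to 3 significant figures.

0.0157 in

1 cm = 0.393701 in, so 0.04 × 0.393701 = 0.0157 in.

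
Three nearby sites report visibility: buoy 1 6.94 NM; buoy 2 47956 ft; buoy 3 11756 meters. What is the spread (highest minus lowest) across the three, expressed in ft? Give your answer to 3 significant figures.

9390 ft

buoy 1: 6.94 nmi = 42168.24 ft.
buoy 3: 11756 m = 38569.55 ft.
Spread: 47956.00 − 38569.55 = 9390 ft.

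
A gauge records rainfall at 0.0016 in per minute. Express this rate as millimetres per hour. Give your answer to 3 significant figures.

0.0016 in/minute × 25.4 mm/in × 60 minute/hour = 2.44 mm/hour.

2.44 mm/hour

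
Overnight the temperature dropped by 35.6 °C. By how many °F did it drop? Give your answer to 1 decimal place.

64.1 °F

Converting a difference, only the 9/5 scale factor applies: Δ°F = 35.6 × 1.8 = 64.1 °F.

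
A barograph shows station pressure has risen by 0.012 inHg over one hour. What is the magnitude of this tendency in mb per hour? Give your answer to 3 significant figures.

0.406 mb per hour

0.012 inHg / 1 h × 33.8639 mb/inHg = 0.406 mb/h.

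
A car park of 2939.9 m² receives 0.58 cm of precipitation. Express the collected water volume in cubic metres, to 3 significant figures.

17.1 cubic metres

Depth: 0.58 cm × 10 = 5.8 mm.
1 mm over 1 m² is 1 L, so volume = 5.8 × 2939.9 = 17051.42 L = 17.1 m³.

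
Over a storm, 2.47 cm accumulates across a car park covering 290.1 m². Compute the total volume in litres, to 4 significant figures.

7165 litres

Depth: 2.47 cm × 10 = 24.7 mm.
1 mm over 1 m² is 1 L, so volume = 24.7 × 290.1 = 7165.47 L ≈ 7165 L.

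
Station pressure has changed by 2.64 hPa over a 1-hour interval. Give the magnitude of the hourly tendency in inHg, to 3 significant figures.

0.0780 inHg per hour

2.64 hPa / 1 h × 0.02953 inHg/hPa = 0.0780 inHg/h.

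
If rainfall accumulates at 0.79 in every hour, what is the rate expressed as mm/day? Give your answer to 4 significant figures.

481.6 mm/day

0.79 in/hour × 25.4 mm/in × 24 hour/day = 481.6 mm/day.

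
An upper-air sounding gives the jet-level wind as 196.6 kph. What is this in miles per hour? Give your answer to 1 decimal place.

1 km/h = 0.621371 mph, so 196.6 × 0.621371 = 122.2 mph.

122.2 mph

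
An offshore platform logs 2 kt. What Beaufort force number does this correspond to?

Beaufort force 1

2 kt lies in the Beaufort 1 band (light air, 1–3 kt).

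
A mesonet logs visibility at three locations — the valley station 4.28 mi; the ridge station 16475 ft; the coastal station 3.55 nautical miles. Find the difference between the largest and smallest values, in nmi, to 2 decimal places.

1.01 nmi

the valley station: 4.28 SM = 3.7192 nmi.
the ridge station: 16475 ft = 2.7114 nmi.
Spread: 3.7192 − 2.7114 = 1.01 nmi.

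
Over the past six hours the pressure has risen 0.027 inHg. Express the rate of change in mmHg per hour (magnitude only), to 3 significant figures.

0.027 inHg / 6 h × 25.4 mmHg/inHg = 0.114 mmHg/h.

0.114 mmHg per hour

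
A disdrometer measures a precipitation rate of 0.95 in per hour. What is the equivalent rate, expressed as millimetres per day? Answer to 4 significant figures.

579.1 mm/day

0.95 in/hour × 25.4 mm/in × 24 hour/day = 579.1 mm/day.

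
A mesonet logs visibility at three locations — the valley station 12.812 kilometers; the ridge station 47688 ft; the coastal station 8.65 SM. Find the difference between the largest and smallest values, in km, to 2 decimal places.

the ridge station: 47688 ft = 14.5353 km.
the coastal station: 8.65 SM = 13.9208 km.
Spread: 14.5353 − 12.8120 = 1.72 km.

1.72 km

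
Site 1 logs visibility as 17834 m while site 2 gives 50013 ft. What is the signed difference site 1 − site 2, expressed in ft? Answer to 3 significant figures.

8500 ft

site 1: 17834 m = 58510.50 ft.
Difference: 58510.50 − 50013.00 = 8500 ft.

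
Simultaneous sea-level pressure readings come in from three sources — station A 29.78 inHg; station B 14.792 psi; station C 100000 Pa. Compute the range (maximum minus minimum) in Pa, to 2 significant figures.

station A: 29.78 inHg = 100846.66 Pa.
station B: 14.792 psi = 101987.25 Pa.
Spread: 101987.25 − 100000.00 = 2000 Pa.

2000 Pa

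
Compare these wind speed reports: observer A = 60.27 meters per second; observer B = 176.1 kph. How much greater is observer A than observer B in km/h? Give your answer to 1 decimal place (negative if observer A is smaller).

40.9 km/h

observer A: 60.27 m/s = 216.972 km/h.
Difference: 216.972 − 176.100 = 40.9 km/h.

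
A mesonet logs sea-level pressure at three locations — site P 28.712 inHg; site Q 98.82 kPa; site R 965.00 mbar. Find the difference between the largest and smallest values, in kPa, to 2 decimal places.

2.32 kPa

site P: 28.712 inHg = 97.2300 kPa.
site R: 965.00 mb = 96.5000 kPa.
Spread: 98.8200 − 96.5000 = 2.32 kPa.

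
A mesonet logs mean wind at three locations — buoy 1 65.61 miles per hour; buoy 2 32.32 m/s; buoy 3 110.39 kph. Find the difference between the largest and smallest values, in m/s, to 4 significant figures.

buoy 1: 65.61 mph = 29.33029 m/s.
buoy 3: 110.39 km/h = 30.66389 m/s.
Spread: 32.32000 − 29.33029 = 2.990 m/s.

2.990 m/s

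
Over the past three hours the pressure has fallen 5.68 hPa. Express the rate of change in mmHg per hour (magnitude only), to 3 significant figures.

1.42 mmHg per hour

5.68 hPa / 3 h × 0.750062 mmHg/hPa = 1.42 mmHg/h.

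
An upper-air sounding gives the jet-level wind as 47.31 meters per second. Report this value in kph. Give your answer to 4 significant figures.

170.3 km/h

1 m/s = 3.6 km/h, so 47.31 × 3.6 = 170.3 km/h.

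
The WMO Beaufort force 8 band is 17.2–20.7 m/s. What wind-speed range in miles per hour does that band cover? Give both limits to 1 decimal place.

17.2–20.7 m/s × 2.237 = 38.5–46.3 mph.

38.5 to 46.3 mph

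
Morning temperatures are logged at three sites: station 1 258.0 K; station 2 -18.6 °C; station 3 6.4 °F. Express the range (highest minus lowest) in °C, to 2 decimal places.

station 1: 258.0 K = -15.150 °C.
station 3: 6.4 °F = -14.222 °C.
Spread: (-14.222) − (-18.600) = 4.378 °C.

4.38 °C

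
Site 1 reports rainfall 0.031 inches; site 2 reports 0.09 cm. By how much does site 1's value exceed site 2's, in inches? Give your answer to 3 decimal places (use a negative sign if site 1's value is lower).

-0.004 in

site 2: 0.09 cm = 0.03543 in.
Difference: 0.03100 − 0.03543 = -0.004 in.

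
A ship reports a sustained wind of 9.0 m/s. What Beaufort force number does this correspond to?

Beaufort force 5

9.0 m/s lies in the Beaufort 5 band (fresh breeze, 8.0–10.7 m/s).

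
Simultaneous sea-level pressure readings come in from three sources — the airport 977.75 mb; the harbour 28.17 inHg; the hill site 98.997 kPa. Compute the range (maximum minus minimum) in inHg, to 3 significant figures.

the airport: 977.75 mb = 28.8729 inHg.
the hill site: 98.997 kPa = 29.2338 inHg.
Spread: 29.2338 − 28.1700 = 1.06 inHg.

1.06 inHg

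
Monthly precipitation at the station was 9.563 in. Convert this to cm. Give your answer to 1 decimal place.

1 in = 2.54 cm, so 9.563 × 2.54 = 24.3 cm.

24.3 cm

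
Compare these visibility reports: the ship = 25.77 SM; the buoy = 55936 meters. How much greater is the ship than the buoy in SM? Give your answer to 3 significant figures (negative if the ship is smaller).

the buoy: 55936 m = 34.7570 SM.
Difference: 25.7700 − 34.7570 = -8.99 SM.

-8.99 SM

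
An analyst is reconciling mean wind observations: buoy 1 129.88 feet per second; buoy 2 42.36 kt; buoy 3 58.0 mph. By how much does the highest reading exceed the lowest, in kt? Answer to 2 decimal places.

buoy 1: 129.88 ft/s = 76.9518 kt.
buoy 3: 58.0 mph = 50.4006 kt.
Spread: 76.9518 − 42.3600 = 34.59 kt.

34.59 kt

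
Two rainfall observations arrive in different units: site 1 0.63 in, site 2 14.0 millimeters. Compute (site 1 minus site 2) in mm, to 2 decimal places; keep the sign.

2.00 mm

site 1: 0.63 in = 16.0020 mm.
Difference: 16.0020 − 14.0000 = 2.00 mm.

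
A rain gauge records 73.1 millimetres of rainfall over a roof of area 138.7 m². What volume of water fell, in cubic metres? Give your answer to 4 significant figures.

10.14 cubic metres

1 mm over 1 m² is 1 L, so volume = 73.1 × 138.7 = 10138.97 L = 10.14 m³.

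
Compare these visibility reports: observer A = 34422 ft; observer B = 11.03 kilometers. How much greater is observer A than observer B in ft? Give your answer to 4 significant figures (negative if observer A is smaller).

observer B: 11.03 km = 36187.66 ft.
Difference: 34422.00 − 36187.66 = -1766 ft.

-1766 ft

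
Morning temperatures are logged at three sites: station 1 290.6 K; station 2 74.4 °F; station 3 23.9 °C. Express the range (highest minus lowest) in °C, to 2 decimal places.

station 1: 290.6 K = 17.450 °C.
station 2: 74.4 °F = 23.556 °C.
Spread: 23.900 − 17.450 = 6.450 °C.

6.45 °C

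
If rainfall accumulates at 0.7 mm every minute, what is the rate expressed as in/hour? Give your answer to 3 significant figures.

0.7 mm/minute × 0.0393701 in/mm × 60 minute/hour = 1.65 in/hour.

1.65 in/hour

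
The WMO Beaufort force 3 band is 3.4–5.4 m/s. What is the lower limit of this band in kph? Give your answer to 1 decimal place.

12.2 km/h

3.4–5.4 m/s × 3.6 = 12.2–19.4 km/h.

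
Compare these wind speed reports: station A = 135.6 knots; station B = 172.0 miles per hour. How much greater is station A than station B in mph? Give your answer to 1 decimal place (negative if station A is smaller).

station A: 135.6 kt = 156.046 mph.
Difference: 156.046 − 172.000 = -16.0 mph.

-16.0 mph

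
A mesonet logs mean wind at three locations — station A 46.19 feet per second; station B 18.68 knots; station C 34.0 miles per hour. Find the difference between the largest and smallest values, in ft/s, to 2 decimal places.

18.34 ft/s

station B: 18.68 kt = 31.5283 ft/s.
station C: 34.0 mph = 49.8667 ft/s.
Spread: 49.8667 − 31.5283 = 18.34 ft/s.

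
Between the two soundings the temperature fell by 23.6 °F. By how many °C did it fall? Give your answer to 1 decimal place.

13.1 °C

Converting a difference, only the 9/5 scale factor applies: Δ°C = 23.6 × 0.5556 = 13.1 °C.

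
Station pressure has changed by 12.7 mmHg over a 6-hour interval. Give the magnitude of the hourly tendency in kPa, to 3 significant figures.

12.7 mmHg / 6 h × 0.133322 kPa/mmHg = 0.282 kPa/h.

0.282 kPa per hour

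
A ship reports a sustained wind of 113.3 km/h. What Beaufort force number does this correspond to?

Beaufort force 11

113.3 km/h = 31.5 m/s, which is Beaufort 11 (violent storm, 28.5–32.6 m/s).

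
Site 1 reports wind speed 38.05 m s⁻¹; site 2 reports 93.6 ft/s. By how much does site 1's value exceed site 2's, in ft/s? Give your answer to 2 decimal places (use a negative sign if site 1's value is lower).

31.24 ft/s

site 1: 38.05 m/s = 124.8360 ft/s.
Difference: 124.8360 − 93.6000 = 31.24 ft/s.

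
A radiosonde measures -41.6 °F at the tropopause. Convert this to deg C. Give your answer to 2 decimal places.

°C = (°F − 32) × 5/9 = (-41.6 − 32) / 1.8 = -40.89 °C.

-40.89 °C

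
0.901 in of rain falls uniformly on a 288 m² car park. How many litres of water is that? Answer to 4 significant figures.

Depth: 0.901 in × 25.4 = 22.8854 mm.
1 mm over 1 m² is 1 L, so volume = 22.8854 × 288 = 6590.9952 L ≈ 6591 L.

6591 litres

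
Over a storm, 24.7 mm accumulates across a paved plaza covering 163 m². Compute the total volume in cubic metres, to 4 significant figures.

1 mm over 1 m² is 1 L, so volume = 24.7 × 163 = 4026.1 L = 4.026 m³.

4.026 cubic metres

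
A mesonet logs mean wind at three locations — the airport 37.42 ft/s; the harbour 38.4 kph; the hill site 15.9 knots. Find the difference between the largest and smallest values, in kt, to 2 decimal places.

the airport: 37.42 ft/s = 22.1707 kt.
the harbour: 38.4 km/h = 20.7343 kt.
Spread: 22.1707 − 15.9000 = 6.27 kt.

6.27 kt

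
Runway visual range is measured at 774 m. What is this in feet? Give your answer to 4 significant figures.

2539 ft

1 m = 3.28084 ft, so 774 × 3.28084 = 2539 ft.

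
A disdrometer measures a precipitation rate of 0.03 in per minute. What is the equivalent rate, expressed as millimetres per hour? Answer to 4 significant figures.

0.03 in/minute × 25.4 mm/in × 60 minute/hour = 45.72 mm/hour.

45.72 mm/hour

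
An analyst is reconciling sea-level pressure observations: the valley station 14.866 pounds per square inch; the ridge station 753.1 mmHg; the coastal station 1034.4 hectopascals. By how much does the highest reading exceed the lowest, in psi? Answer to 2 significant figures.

0.44 psi

the ridge station: 753.1 mmHg = 14.5625 psi.
the coastal station: 1034.4 hPa = 15.0027 psi.
Spread: 15.0027 − 14.5625 = 0.44 psi.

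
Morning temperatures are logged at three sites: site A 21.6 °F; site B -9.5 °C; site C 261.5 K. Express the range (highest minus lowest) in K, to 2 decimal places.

5.87 K

site A: 21.6 °F = -5.778 °C.
site C: 261.5 K = -11.650 °C.
Spread: (-5.778) − (-11.650) = 5.872 °C.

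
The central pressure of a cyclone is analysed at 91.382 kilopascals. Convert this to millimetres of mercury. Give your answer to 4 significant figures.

685.4 mmHg

1 kPa = 7.50062 mmHg, so 91.382 × 7.50062 = 685.4 mmHg.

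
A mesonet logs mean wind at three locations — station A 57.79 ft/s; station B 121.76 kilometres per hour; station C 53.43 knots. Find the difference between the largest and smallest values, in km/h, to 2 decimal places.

58.35 km/h

station A: 57.79 ft/s = 63.4118 km/h.
station C: 53.43 kt = 98.9524 km/h.
Spread: 121.7600 − 63.4118 = 58.35 km/h.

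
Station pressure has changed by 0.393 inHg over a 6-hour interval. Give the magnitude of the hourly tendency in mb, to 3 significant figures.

0.393 inHg / 6 h × 33.8639 mb/inHg = 2.22 mb/h.

2.22 mb per hour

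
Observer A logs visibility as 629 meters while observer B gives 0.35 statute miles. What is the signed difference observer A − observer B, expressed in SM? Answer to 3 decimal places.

0.041 SM

observer A: 629 m = 0.39084 SM.
Difference: 0.39084 − 0.35000 = 0.041 SM.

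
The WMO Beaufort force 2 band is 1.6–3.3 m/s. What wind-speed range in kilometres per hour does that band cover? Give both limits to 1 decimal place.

1.6–3.3 m/s × 3.6 = 5.8–11.9 km/h.

5.8 to 11.9 km/h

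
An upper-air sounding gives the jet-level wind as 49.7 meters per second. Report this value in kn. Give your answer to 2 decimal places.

1 m/s = 1.94384 kt, so 49.7 × 1.94384 = 96.61 kt.

96.61 kt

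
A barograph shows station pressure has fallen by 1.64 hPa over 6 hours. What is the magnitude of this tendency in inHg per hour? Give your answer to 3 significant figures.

0.00807 inHg per hour

1.64 hPa / 6 h × 0.02953 inHg/hPa = 0.00807 inHg/h.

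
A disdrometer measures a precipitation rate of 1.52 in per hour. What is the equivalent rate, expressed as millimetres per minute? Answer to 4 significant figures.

1.52 in/hour × 25.4 mm/in × 0.0166667 hour/minute = 0.6435 mm/minute.

0.6435 mm/minute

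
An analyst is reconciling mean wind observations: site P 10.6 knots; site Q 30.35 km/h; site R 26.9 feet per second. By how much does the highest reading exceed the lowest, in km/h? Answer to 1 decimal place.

site P: 10.6 kt = 19.631 km/h.
site R: 26.9 ft/s = 29.517 km/h.
Spread: 30.350 − 19.631 = 10.7 km/h.

10.7 km/h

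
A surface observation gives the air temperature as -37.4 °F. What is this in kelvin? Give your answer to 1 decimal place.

234.6 K

First to °C: -38.56 °C.
Then to K: 234.6 K.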